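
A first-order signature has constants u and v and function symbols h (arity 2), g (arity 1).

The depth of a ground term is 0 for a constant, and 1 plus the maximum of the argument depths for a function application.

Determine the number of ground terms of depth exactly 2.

66

Count level by level. With function symbols h/2, g/1, the terms of depth ≤ k are the 2 constants together with each function applied to depth-≤(k−1) tuples, so N_k = 2 + N_{k-1}^2 + N_{k-1}.
N_0 = 2
N_1 = 2 + 2^2 + 2 = 8
N_2 = 2 + 8^2 + 8 = 74
Terms of depth exactly 2: N_2 − N_1 = 74 − 8 = 66.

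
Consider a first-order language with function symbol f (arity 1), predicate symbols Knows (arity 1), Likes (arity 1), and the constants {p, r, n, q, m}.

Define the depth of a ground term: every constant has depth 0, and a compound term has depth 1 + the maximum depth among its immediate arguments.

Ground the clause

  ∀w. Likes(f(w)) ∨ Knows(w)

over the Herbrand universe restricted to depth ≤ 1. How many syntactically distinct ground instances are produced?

10

Ground terms of depth ≤ 1:
  Write N_k for the number of ground terms of depth ≤ k. A term of depth ≤ k is either a constant or a function symbol applied to arguments of depth ≤ k−1, so N_k = 5 + N_{k-1}.
  N_0 = 5
  N_1 = 5 + 5 = 10
  Explicitly: p, r, n, q, m, f(p), f(r), f(n), f(q), f(m).
So there are 10 ground terms available for substitution.
The clause has 1 distinct variable (w), which appears in the body. In the free term algebra distinct substitutions yield syntactically distinct ground instances.
Number of ground instances = 10.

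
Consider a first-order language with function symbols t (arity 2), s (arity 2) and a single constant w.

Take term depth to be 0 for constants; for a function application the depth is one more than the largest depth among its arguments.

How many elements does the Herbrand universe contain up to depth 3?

723

If N_k denotes the number of depth-≤k ground terms, the 1 constant gives N_0 = 1, and each function symbol of arity r contributes N_{k-1}^r new terms at level k: N_k = 1 + N_{k-1}^2 + N_{k-1}^2.
N_0 = 1
N_1 = 1 + 1^2 + 1^2 = 3
N_2 = 1 + 3^2 + 3^2 = 19
N_3 = 1 + 19^2 + 19^2 = 723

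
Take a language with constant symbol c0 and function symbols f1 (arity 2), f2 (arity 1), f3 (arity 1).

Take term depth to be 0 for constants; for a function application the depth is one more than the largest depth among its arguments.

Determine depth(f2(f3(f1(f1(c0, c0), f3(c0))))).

depth(f1(c0, c0)) = 1 + max(0, 0) = 1
depth(f3(c0)) = 1 + depth(c0) = 1 + 0 = 1
depth(f1(f1(c0, c0), f3(c0))) = 1 + max(1, 1) = 2
depth(f3(f1(f1(c0, c0), f3(c0)))) = 1 + depth(f1(f1(c0, c0), f3(c0))) = 1 + 2 = 3
depth(f2(f3(f1(f1(c0, c0), f3(c0))))) = 1 + depth(f3(f1(f1(c0, c0), f3(c0)))) = 1 + 3 = 4

4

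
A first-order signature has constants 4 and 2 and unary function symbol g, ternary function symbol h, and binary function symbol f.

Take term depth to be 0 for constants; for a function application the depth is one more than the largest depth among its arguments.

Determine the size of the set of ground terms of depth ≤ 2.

4370

If N_k denotes the number of depth-≤k ground terms, the 2 constants give N_0 = 2, and each function symbol of arity r contributes N_{k-1}^r new terms at level k: N_k = 2 + N_{k-1} + N_{k-1}^3 + N_{k-1}^2.
N_0 = 2
N_1 = 2 + 2 + 2^3 + 2^2 = 16
N_2 = 2 + 16 + 16^3 + 16^2 = 4370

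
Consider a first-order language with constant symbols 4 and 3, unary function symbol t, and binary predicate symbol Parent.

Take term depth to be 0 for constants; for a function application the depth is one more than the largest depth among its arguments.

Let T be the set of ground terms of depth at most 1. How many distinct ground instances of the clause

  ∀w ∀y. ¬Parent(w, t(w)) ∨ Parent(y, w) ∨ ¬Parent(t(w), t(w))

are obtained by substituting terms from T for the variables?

16

Ground terms of depth ≤ 1:
  Count level by level. With function symbols t/1, the terms of depth ≤ k are the 2 constants together with each function applied to depth-≤(k−1) tuples, so N_k = 2 + N_{k-1}.
  N_0 = 2
  N_1 = 2 + 2 = 4
So there are 4 ground terms available for substitution.
The body mentions every one of the 2 quantified variables; since ground terms form a free algebra, no two substitutions collapse to the same formula.
Number of ground instances = 4^2 = 16.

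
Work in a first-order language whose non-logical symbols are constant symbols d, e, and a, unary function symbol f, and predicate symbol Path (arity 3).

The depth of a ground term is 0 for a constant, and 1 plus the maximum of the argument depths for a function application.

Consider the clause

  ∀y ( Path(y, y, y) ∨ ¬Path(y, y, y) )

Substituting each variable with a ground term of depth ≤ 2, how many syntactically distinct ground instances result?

Ground terms of depth ≤ 2:
  If N_k denotes the number of depth-≤k ground terms, the 3 constants give N_0 = 3, and each function symbol of arity r contributes N_{k-1}^r new terms at level k: N_k = 3 + N_{k-1}.
  N_0 = 3
  N_1 = 3 + 3 = 6
  N_2 = 3 + 6 = 9
  Explicitly: d, e, a, f(d), f(e), f(a), f(f(d)), f(f(e)), f(f(a)).
So there are 9 ground terms available for substitution.
The clause has 1 distinct variable (y), which appears in the body. In the free term algebra distinct substitutions yield syntactically distinct ground instances.
Number of ground instances = 9.

9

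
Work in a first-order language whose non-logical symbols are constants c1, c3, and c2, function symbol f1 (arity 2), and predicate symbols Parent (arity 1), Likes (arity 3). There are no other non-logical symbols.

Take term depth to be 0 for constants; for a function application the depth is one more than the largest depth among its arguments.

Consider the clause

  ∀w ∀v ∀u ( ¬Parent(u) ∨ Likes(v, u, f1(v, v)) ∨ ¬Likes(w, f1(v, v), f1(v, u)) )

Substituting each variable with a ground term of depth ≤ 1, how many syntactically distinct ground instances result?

Ground terms of depth ≤ 1:
  Let N_k = |{terms of depth ≤ k}|. Then N_0 = 3 and N_k = 3 + N_{k-1}^2 for k ≥ 1 (one summand per function symbol, arity giving the exponent).
  N_0 = 3
  N_1 = 3 + 3^2 = 12
So there are 12 ground terms available for substitution.
The body mentions every one of the 3 quantified variables; since ground terms form a free algebra, no two substitutions collapse to the same formula.
Number of ground instances = 12^3 = 1728.

1728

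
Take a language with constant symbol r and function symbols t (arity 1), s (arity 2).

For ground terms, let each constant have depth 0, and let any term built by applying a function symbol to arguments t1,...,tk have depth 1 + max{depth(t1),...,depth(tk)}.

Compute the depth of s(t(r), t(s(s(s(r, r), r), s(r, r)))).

depth(t(r)) = 1 + depth(r) = 1 + 0 = 1
depth(s(r, r)) = 1 + max(0, 0) = 1
depth(s(s(r, r), r)) = 1 + max(1, 0) = 2
depth(s(s(s(r, r), r), s(r, r))) = 1 + max(2, 1) = 3
depth(t(s(s(s(r, r), r), s(r, r)))) = 1 + depth(s(s(s(r, r), r), s(r, r))) = 1 + 3 = 4
depth(s(t(r), t(s(s(s(r, r), r), s(r, r))))) = 1 + max(1, 4) = 5

5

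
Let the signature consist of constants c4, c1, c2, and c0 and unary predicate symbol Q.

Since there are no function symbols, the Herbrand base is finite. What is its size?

With no function symbols, the Herbrand universe is just the 4 constants.
Ground atoms per predicate: Q: 4.
Herbrand base size = 4 = 4.

4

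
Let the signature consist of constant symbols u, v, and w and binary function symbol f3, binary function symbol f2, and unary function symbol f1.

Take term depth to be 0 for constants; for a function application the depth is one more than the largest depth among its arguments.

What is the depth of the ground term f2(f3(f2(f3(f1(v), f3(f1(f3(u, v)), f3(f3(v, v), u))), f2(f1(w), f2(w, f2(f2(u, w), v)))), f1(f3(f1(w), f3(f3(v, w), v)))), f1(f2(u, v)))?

7

depth(f1(v)) = 1 + depth(v) = 1 + 0 = 1
depth(f3(u, v)) = 1 + max(0, 0) = 1
depth(f1(f3(u, v))) = 1 + depth(f3(u, v)) = 1 + 1 = 2
depth(f3(v, v)) = 1 + max(0, 0) = 1
depth(f3(f3(v, v), u)) = 1 + max(1, 0) = 2
depth(f3(f1(f3(u, v)), f3(f3(v, v), u))) = 1 + max(2, 2) = 3
depth(f3(f1(v), f3(f1(f3(u, v)), f3(f3(v, v), u)))) = 1 + max(1, 3) = 4
depth(f1(w)) = 1 + depth(w) = 1 + 0 = 1
depth(f2(u, w)) = 1 + max(0, 0) = 1
depth(f2(f2(u, w), v)) = 1 + max(1, 0) = 2
depth(f2(w, f2(f2(u, w), v))) = 1 + max(0, 2) = 3
depth(f2(f1(w), f2(w, f2(f2(u, w), v)))) = 1 + max(1, 3) = 4
depth(f2(f3(f1(v), f3(f1(f3(u, v)), f3(f3(v, v), u))), f2(f1(w), f2(w, f2(f2(u, w), v))))) = 1 + max(4, 4) = 5
depth(f3(v, w)) = 1 + max(0, 0) = 1
depth(f3(f3(v, w), v)) = 1 + max(1, 0) = 2
depth(f3(f1(w), f3(f3(v, w), v))) = 1 + max(1, 2) = 3
depth(f1(f3(f1(w), f3(f3(v, w), v)))) = 1 + depth(f3(f1(w), f3(f3(v, w), v))) = 1 + 3 = 4
depth(f3(f2(f3(f1(v), f3(f1(f3(u, v)), f3(f3(v, v), u))), f2(f1(w), f2(w, f2(f2(u, w), v)))), f1(f3(f1(w), f3(f3(v, w), v))))) = 1 + max(5, 4) = 6
depth(f2(u, v)) = 1 + max(0, 0) = 1
depth(f1(f2(u, v))) = 1 + depth(f2(u, v)) = 1 + 1 = 2
depth(f2(f3(f2(f3(f1(v), f3(f1(f3(u, v)), f3(f3(v, v), u))), f2(f1(w), f2(w, f2(f2(u, w), v)))), f1(f3(f1(w), f3(f3(v, w), v)))), f1(f2(u, v)))) = 1 + max(6, 2) = 7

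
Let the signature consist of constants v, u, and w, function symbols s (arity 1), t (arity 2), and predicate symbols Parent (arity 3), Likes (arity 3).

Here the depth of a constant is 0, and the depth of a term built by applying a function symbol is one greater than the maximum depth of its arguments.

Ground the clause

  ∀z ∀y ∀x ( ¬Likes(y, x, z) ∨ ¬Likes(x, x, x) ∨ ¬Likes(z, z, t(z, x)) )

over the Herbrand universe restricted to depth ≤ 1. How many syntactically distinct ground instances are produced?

3375

Ground terms of depth ≤ 1:
  Count level by level. With function symbols s/1, t/2, the terms of depth ≤ k are the 3 constants together with each function applied to depth-≤(k−1) tuples, so N_k = 3 + N_{k-1} + N_{k-1}^2.
  N_0 = 3
  N_1 = 3 + 3 + 3^2 = 15
So there are 15 ground terms available for substitution.
There are 3 variables to instantiate (z, y, x), each occurring in at least one literal, so different choices give different ground instances.
Number of ground instances = 15^3 = 3375.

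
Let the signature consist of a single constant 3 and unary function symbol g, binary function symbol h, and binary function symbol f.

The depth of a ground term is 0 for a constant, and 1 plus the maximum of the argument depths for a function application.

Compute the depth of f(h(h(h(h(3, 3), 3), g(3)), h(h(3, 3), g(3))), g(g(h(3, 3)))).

5

depth(h(3, 3)) = 1 + max(0, 0) = 1
depth(h(h(3, 3), 3)) = 1 + max(1, 0) = 2
depth(g(3)) = 1 + depth(3) = 1 + 0 = 1
depth(h(h(h(3, 3), 3), g(3))) = 1 + max(2, 1) = 3
depth(h(h(3, 3), g(3))) = 1 + max(1, 1) = 2
depth(h(h(h(h(3, 3), 3), g(3)), h(h(3, 3), g(3)))) = 1 + max(3, 2) = 4
depth(g(h(3, 3))) = 1 + depth(h(3, 3)) = 1 + 1 = 2
depth(g(g(h(3, 3)))) = 1 + depth(g(h(3, 3))) = 1 + 2 = 3
depth(f(h(h(h(h(3, 3), 3), g(3)), h(h(3, 3), g(3))), g(g(h(3, 3))))) = 1 + max(4, 3) = 5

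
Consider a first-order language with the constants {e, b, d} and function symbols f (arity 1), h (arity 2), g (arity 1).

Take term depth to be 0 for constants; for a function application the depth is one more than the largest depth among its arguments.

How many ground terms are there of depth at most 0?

Let N_k count ground terms of depth at most k. Each non-constant term of depth ≤ k is some function symbol applied to depth-≤(k−1) arguments, giving N_k = 3 + N_{k-1} + N_{k-1}^2 + N_{k-1}.
N_0 = 3
Explicitly: e, b, d.

3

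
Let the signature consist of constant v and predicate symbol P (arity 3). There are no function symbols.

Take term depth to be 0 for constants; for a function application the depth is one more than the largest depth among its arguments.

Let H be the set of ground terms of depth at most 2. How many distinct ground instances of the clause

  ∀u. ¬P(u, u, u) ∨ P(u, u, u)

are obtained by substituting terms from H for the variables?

1

Ground terms of depth ≤ 2:
  With no function symbols every ground term is a constant, so there is exactly 1 ground term at every depth bound.
  N_0 = 1
  N_1 = 1
  N_2 = 1
So there is exactly 1 ground term available for substitution.
The clause has 1 distinct variable (u), which appears in the body. In the free term algebra distinct substitutions yield syntactically distinct ground instances.
Number of ground instances = 1.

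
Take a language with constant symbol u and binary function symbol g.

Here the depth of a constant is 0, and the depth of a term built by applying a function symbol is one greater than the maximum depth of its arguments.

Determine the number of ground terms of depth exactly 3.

21

If N_k denotes the number of depth-≤k ground terms, the 1 constant gives N_0 = 1, and each function symbol of arity r contributes N_{k-1}^r new terms at level k: N_k = 1 + N_{k-1}^2.
N_0 = 1
N_1 = 1 + 1^2 = 2
N_2 = 1 + 2^2 = 5
N_3 = 1 + 5^2 = 26
Terms of depth exactly 3: N_3 − N_2 = 26 − 5 = 21.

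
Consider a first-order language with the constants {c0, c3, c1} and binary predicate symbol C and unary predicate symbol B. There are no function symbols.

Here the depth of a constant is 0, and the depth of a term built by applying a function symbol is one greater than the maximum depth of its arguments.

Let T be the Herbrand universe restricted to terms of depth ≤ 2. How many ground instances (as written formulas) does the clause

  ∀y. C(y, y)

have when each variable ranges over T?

Ground terms of depth ≤ 2:
  With no function symbols every ground term is a constant, so there are exactly 3 ground terms at every depth bound.
  N_0 = 3
  N_1 = 3
  N_2 = 3
  Explicitly: c0, c3, c1.
So there are 3 ground terms available for substitution.
The variable y ranges independently over the available ground terms, and distinct assignments produce distinct instances.
Number of ground instances = 3.

3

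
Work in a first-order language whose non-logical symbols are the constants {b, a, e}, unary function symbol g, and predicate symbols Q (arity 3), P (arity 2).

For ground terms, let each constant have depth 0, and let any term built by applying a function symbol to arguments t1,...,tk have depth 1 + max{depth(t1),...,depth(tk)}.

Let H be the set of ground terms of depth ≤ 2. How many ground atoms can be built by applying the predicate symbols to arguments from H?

810

First count ground terms of depth ≤ 2.
Count level by level. With function symbols g/1, the terms of depth ≤ k are the 3 constants together with each function applied to depth-≤(k−1) tuples, so N_k = 3 + N_{k-1}.
N_0 = 3
N_1 = 3 + 3 = 6
N_2 = 3 + 6 = 9
So |H| = 9.
Each predicate of arity r yields |H|^r ground atoms (one per choice of an r-tuple from H):
  Q: 9^3 = 729;  P: 9^2 = 81
Total ground atoms: 729 + 81 = 810.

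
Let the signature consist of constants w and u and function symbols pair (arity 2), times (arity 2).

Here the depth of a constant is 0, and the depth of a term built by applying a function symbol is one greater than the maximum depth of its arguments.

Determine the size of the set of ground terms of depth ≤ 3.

If N_k denotes the number of depth-≤k ground terms, the 2 constants give N_0 = 2, and each function symbol of arity r contributes N_{k-1}^r new terms at level k: N_k = 2 + N_{k-1}^2 + N_{k-1}^2.
N_0 = 2
N_1 = 2 + 2^2 + 2^2 = 10
N_2 = 2 + 10^2 + 10^2 = 202
N_3 = 2 + 202^2 + 202^2 = 81610

81610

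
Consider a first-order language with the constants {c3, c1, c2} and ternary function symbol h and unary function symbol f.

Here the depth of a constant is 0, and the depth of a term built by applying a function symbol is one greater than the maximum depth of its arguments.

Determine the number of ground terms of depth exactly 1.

Let N_k = |{terms of depth ≤ k}|. Then N_0 = 3 and N_k = 3 + N_{k-1}^3 + N_{k-1} for k ≥ 1 (one summand per function symbol, arity giving the exponent).
N_0 = 3
N_1 = 3 + 3^3 + 3 = 33
Terms of depth exactly 1: N_1 − N_0 = 33 − 3 = 30.

30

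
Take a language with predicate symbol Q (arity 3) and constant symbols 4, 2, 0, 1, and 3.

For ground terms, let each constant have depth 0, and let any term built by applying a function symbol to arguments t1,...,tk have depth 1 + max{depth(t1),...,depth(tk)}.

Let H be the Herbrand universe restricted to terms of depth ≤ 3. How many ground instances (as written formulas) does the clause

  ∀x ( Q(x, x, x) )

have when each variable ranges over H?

5

Ground terms of depth ≤ 3:
  With no function symbols every ground term is a constant, so there are exactly 5 ground terms at every depth bound.
  N_0 = 5
  N_1 = 5
  N_2 = 5
  N_3 = 5
  Explicitly: 4, 2, 0, 1, 3.
So there are 5 ground terms available for substitution.
The clause has 1 distinct variable (x), which appears in the body. In the free term algebra distinct substitutions yield syntactically distinct ground instances.
Number of ground instances = 5.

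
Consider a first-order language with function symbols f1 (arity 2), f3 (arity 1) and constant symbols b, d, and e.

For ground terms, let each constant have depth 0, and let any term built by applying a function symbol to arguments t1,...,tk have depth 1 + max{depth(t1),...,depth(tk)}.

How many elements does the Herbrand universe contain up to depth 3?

If N_k denotes the number of depth-≤k ground terms, the 3 constants give N_0 = 3, and each function symbol of arity r contributes N_{k-1}^r new terms at level k: N_k = 3 + N_{k-1}^2 + N_{k-1}.
N_0 = 3
N_1 = 3 + 3^2 + 3 = 15
N_2 = 3 + 15^2 + 15 = 243
N_3 = 3 + 243^2 + 243 = 59295

59295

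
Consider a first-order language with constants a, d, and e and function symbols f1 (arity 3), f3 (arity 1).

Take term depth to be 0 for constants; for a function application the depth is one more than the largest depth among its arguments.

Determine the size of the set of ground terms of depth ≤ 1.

Count level by level. With function symbols f1/3, f3/1, the terms of depth ≤ k are the 3 constants together with each function applied to depth-≤(k−1) tuples, so N_k = 3 + N_{k-1}^3 + N_{k-1}.
N_0 = 3
N_1 = 3 + 3^3 + 3 = 33

33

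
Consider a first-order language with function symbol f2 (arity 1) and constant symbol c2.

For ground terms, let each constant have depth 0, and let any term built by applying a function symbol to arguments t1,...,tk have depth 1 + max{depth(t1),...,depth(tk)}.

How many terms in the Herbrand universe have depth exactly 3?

1

Count level by level. With function symbols f2/1, the terms of depth ≤ k are the 1 constant together with each function applied to depth-≤(k−1) tuples, so N_k = 1 + N_{k-1}.
N_0 = 1
N_1 = 1 + 1 = 2
N_2 = 1 + 2 = 3
N_3 = 1 + 3 = 4
Terms of depth exactly 3: N_3 − N_2 = 4 − 3 = 1.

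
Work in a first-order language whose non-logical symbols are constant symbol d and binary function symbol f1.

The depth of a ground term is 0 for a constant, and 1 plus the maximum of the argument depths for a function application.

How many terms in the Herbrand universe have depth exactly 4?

651

Let N_k count ground terms of depth at most k. Each non-constant term of depth ≤ k is some function symbol applied to depth-≤(k−1) arguments, giving N_k = 1 + N_{k-1}^2.
N_0 = 1
N_1 = 1 + 1^2 = 2
N_2 = 1 + 2^2 = 5
N_3 = 1 + 5^2 = 26
N_4 = 1 + 26^2 = 677
Terms of depth exactly 4: N_4 − N_3 = 677 − 26 = 651.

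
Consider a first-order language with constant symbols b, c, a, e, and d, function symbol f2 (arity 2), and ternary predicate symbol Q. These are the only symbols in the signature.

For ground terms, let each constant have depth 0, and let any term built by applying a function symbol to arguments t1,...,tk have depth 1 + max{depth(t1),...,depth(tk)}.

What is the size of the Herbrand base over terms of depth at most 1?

First count ground terms of depth ≤ 1.
Count level by level. With function symbols f2/2, the terms of depth ≤ k are the 5 constants together with each function applied to depth-≤(k−1) tuples, so N_k = 5 + N_{k-1}^2.
N_0 = 5
N_1 = 5 + 5^2 = 30
So |H| = 30.
Ground atoms are formed by filling each argument slot of a predicate with a term from H, so an r-ary predicate gives |H|^r atoms:
  Q: 30^3 = 27000
Total ground atoms: 27000.

27000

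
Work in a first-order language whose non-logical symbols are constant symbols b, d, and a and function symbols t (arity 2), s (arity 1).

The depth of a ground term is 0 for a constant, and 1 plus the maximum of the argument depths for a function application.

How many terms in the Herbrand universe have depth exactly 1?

Write N_k for the number of ground terms of depth ≤ k. A term of depth ≤ k is either a constant or a function symbol applied to arguments of depth ≤ k−1, so N_k = 3 + N_{k-1}^2 + N_{k-1}.
N_0 = 3
N_1 = 3 + 3^2 + 3 = 15
Terms of depth exactly 1: N_1 − N_0 = 15 − 3 = 12.

12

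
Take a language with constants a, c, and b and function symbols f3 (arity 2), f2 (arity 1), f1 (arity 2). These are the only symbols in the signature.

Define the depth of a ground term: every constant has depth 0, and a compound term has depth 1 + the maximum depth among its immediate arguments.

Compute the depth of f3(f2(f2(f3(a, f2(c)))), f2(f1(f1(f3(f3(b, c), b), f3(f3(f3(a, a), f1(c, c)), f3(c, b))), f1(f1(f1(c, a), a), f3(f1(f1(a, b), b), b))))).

7

depth(f2(c)) = 1 + depth(c) = 1 + 0 = 1
depth(f3(a, f2(c))) = 1 + max(0, 1) = 2
depth(f2(f3(a, f2(c)))) = 1 + depth(f3(a, f2(c))) = 1 + 2 = 3
depth(f2(f2(f3(a, f2(c))))) = 1 + depth(f2(f3(a, f2(c)))) = 1 + 3 = 4
depth(f3(b, c)) = 1 + max(0, 0) = 1
depth(f3(f3(b, c), b)) = 1 + max(1, 0) = 2
depth(f3(a, a)) = 1 + max(0, 0) = 1
depth(f1(c, c)) = 1 + max(0, 0) = 1
depth(f3(f3(a, a), f1(c, c))) = 1 + max(1, 1) = 2
depth(f3(c, b)) = 1 + max(0, 0) = 1
depth(f3(f3(f3(a, a), f1(c, c)), f3(c, b))) = 1 + max(2, 1) = 3
depth(f1(f3(f3(b, c), b), f3(f3(f3(a, a), f1(c, c)), f3(c, b)))) = 1 + max(2, 3) = 4
depth(f1(c, a)) = 1 + max(0, 0) = 1
depth(f1(f1(c, a), a)) = 1 + max(1, 0) = 2
depth(f1(a, b)) = 1 + max(0, 0) = 1
depth(f1(f1(a, b), b)) = 1 + max(1, 0) = 2
depth(f3(f1(f1(a, b), b), b)) = 1 + max(2, 0) = 3
depth(f1(f1(f1(c, a), a), f3(f1(f1(a, b), b), b))) = 1 + max(2, 3) = 4
depth(f1(f1(f3(f3(b, c), b), f3(f3(f3(a, a), f1(c, c)), f3(c, b))), f1(f1(f1(c, a), a), f3(f1(f1(a, b), b), b)))) = 1 + max(4, 4) = 5
depth(f2(f1(f1(f3(f3(b, c), b), f3(f3(f3(a, a), f1(c, c)), f3(c, b))), f1(f1(f1(c, a), a), f3(f1(f1(a, b), b), b))))) = 1 + depth(f1(f1(f3(f3(b, c), b), f3(f3(f3(a, a), f1(c, c)), f3(c, b))), f1(f1(f1(c, a), a), f3(f1(f1(a, b), b), b)))) = 1 + 5 = 6
depth(f3(f2(f2(f3(a, f2(c)))), f2(f1(f1(f3(f3(b, c), b), f3(f3(f3(a, a), f1(c, c)), f3(c, b))), f1(f1(f1(c, a), a), f3(f1(f1(a, b), b), b)))))) = 1 + max(4, 6) = 7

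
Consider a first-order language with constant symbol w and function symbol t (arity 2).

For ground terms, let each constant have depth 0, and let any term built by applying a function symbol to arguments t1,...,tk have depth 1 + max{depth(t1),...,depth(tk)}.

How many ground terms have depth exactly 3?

Let N_k count ground terms of depth at most k. Each non-constant term of depth ≤ k is some function symbol applied to depth-≤(k−1) arguments, giving N_k = 1 + N_{k-1}^2.
N_0 = 1
N_1 = 1 + 1^2 = 2
N_2 = 1 + 2^2 = 5
N_3 = 1 + 5^2 = 26
Terms of depth exactly 3: N_3 − N_2 = 26 − 5 = 21.

21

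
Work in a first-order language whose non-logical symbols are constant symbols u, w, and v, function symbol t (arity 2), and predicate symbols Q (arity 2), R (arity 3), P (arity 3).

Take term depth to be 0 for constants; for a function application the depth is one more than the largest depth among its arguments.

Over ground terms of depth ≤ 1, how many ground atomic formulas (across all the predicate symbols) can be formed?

3600

First count ground terms of depth ≤ 1.
If N_k denotes the number of depth-≤k ground terms, the 3 constants give N_0 = 3, and each function symbol of arity r contributes N_{k-1}^r new terms at level k: N_k = 3 + N_{k-1}^2.
N_0 = 3
N_1 = 3 + 3^2 = 12
Explicitly: u, w, v, t(u, u), t(u, w), t(u, v), t(w, u), t(w, w), t(w, v), t(v, u), t(v, w), t(v, v).
So |H| = 12.
Ground atoms are formed by filling each argument slot of a predicate with a term from H, so an r-ary predicate gives |H|^r atoms:
  Q: 12^2 = 144;  R: 12^3 = 1728;  P: 12^3 = 1728
Total ground atoms: 144 + 1728 + 1728 = 3600.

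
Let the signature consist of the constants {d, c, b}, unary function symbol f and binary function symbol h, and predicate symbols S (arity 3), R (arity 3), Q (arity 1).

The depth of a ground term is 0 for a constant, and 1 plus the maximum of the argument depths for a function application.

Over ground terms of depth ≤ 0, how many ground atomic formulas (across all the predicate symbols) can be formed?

First count ground terms of depth ≤ 0.
Let N_k count ground terms of depth at most k. Each non-constant term of depth ≤ k is some function symbol applied to depth-≤(k−1) arguments, giving N_k = 3 + N_{k-1} + N_{k-1}^2.
N_0 = 3
So |H| = 3.
Ground atoms are formed by filling each argument slot of a predicate with a term from H, so an r-ary predicate gives |H|^r atoms:
  S: 3^3 = 27;  R: 3^3 = 27;  Q: 3
Total ground atoms: 27 + 27 + 3 = 57.

57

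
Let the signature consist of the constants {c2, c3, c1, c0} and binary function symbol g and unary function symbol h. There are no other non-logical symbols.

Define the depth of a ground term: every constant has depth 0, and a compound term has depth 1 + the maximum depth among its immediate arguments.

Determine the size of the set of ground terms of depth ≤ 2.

604

Write N_k for the number of ground terms of depth ≤ k. A term of depth ≤ k is either a constant or a function symbol applied to arguments of depth ≤ k−1, so N_k = 4 + N_{k-1}^2 + N_{k-1}.
N_0 = 4
N_1 = 4 + 4^2 + 4 = 24
N_2 = 4 + 24^2 + 24 = 604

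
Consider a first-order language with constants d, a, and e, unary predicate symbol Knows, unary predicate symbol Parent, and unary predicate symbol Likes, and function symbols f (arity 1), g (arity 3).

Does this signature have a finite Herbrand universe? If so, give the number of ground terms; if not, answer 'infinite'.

infinite

The signature has at least one function symbol (f, arity 1) and at least one constant (d).
Iterating f gives infinitely many distinct ground terms: d, f(d), f(f(d)), ...
So the Herbrand universe is infinite.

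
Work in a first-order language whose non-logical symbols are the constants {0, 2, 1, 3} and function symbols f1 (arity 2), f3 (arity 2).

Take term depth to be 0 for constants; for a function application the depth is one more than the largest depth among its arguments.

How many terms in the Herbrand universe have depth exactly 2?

Let N_k = |{terms of depth ≤ k}|. Then N_0 = 4 and N_k = 4 + N_{k-1}^2 + N_{k-1}^2 for k ≥ 1 (one summand per function symbol, arity giving the exponent).
N_0 = 4
N_1 = 4 + 4^2 + 4^2 = 36
N_2 = 4 + 36^2 + 36^2 = 2596
Terms of depth exactly 2: N_2 − N_1 = 2596 − 36 = 2560.

2560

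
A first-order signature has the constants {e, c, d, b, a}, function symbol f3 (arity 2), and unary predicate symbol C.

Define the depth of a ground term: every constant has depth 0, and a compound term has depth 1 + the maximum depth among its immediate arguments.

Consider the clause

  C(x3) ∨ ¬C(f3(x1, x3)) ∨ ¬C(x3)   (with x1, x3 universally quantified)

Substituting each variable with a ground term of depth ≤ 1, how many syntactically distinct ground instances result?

Ground terms of depth ≤ 1:
  Let N_k = |{terms of depth ≤ k}|. Then N_0 = 5 and N_k = 5 + N_{k-1}^2 for k ≥ 1 (one summand per function symbol, arity giving the exponent).
  N_0 = 5
  N_1 = 5 + 5^2 = 30
So there are 30 ground terms available for substitution.
The clause has 2 distinct variables (x1, x3), each appearing in the body. In the free term algebra distinct substitutions yield syntactically distinct ground instances.
Number of ground instances = 30^2 = 900.

900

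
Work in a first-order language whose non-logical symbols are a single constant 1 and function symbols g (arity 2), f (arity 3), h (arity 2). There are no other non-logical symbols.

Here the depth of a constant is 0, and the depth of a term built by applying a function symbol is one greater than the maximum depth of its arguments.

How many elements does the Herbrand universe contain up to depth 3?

Let N_k count ground terms of depth at most k. Each non-constant term of depth ≤ k is some function symbol applied to depth-≤(k−1) arguments, giving N_k = 1 + N_{k-1}^2 + N_{k-1}^3 + N_{k-1}^2.
N_0 = 1
N_1 = 1 + 1^2 + 1^3 + 1^2 = 4
N_2 = 1 + 4^2 + 4^3 + 4^2 = 97
N_3 = 1 + 97^2 + 97^3 + 97^2 = 931492

931492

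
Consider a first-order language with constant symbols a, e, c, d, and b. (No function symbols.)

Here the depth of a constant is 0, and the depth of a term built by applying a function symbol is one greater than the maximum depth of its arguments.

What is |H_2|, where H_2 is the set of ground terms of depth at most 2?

5

With no function symbols every ground term is a constant, so there are exactly 5 ground terms at every depth bound.
N_0 = 5
N_1 = 5
N_2 = 5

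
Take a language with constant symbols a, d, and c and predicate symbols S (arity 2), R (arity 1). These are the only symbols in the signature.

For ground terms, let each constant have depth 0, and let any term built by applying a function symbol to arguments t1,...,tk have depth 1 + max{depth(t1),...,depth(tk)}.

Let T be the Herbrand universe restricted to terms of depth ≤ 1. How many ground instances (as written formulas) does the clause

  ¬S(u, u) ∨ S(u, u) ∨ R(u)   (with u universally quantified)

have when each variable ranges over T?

Ground terms of depth ≤ 1:
  With no function symbols every ground term is a constant, so there are exactly 3 ground terms at every depth bound.
  N_0 = 3
  N_1 = 3
So there are 3 ground terms available for substitution.
There is 1 variable to instantiate (u),  occurring in at least one literal, so different choices give different ground instances.
Number of ground instances = 3.

3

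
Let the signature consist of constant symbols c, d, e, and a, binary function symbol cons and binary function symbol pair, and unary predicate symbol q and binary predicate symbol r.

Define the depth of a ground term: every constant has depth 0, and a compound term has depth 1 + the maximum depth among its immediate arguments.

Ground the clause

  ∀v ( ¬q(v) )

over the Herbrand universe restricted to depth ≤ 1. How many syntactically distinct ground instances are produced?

36

Ground terms of depth ≤ 1:
  Let N_k count ground terms of depth at most k. Each non-constant term of depth ≤ k is some function symbol applied to depth-≤(k−1) arguments, giving N_k = 4 + N_{k-1}^2 + N_{k-1}^2.
  N_0 = 4
  N_1 = 4 + 4^2 + 4^2 = 36
So there are 36 ground terms available for substitution.
The variable v ranges independently over the available ground terms, and distinct assignments produce distinct instances.
Number of ground instances = 36.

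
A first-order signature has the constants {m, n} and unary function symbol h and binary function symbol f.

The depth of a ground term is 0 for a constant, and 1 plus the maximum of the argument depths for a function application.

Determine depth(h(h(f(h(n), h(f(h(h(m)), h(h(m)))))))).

7

depth(h(n)) = 1 + depth(n) = 1 + 0 = 1
depth(h(m)) = 1 + depth(m) = 1 + 0 = 1
depth(h(h(m))) = 1 + depth(h(m)) = 1 + 1 = 2
depth(f(h(h(m)), h(h(m)))) = 1 + max(2, 2) = 3
depth(h(f(h(h(m)), h(h(m))))) = 1 + depth(f(h(h(m)), h(h(m)))) = 1 + 3 = 4
depth(f(h(n), h(f(h(h(m)), h(h(m)))))) = 1 + max(1, 4) = 5
depth(h(f(h(n), h(f(h(h(m)), h(h(m))))))) = 1 + depth(f(h(n), h(f(h(h(m)), h(h(m)))))) = 1 + 5 = 6
depth(h(h(f(h(n), h(f(h(h(m)), h(h(m)))))))) = 1 + depth(h(f(h(n), h(f(h(h(m)), h(h(m))))))) = 1 + 6 = 7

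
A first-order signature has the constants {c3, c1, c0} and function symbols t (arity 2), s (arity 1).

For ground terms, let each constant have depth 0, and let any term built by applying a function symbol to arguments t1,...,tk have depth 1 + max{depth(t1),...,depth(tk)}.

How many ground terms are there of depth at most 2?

243

Let N_k count ground terms of depth at most k. Each non-constant term of depth ≤ k is some function symbol applied to depth-≤(k−1) arguments, giving N_k = 3 + N_{k-1}^2 + N_{k-1}.
N_0 = 3
N_1 = 3 + 3^2 + 3 = 15
N_2 = 3 + 15^2 + 15 = 243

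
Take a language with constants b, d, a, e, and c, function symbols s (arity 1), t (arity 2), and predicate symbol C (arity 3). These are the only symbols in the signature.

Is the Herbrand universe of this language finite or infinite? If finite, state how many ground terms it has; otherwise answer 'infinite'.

The signature has at least one function symbol (s, arity 1) and at least one constant (b).
Iterating s gives infinitely many distinct ground terms: b, s(b), s(s(b)), ...
So the Herbrand universe is infinite.

infinite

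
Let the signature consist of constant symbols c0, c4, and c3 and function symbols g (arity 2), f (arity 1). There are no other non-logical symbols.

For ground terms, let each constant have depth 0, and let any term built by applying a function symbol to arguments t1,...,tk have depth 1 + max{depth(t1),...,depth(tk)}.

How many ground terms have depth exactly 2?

Write N_k for the number of ground terms of depth ≤ k. A term of depth ≤ k is either a constant or a function symbol applied to arguments of depth ≤ k−1, so N_k = 3 + N_{k-1}^2 + N_{k-1}.
N_0 = 3
N_1 = 3 + 3^2 + 3 = 15
N_2 = 3 + 15^2 + 15 = 243
Terms of depth exactly 2: N_2 − N_1 = 243 − 15 = 228.

228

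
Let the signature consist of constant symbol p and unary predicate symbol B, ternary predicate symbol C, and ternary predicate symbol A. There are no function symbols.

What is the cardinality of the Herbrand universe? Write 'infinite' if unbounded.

There are no function symbols, so the only ground term is the single constant.
The Herbrand universe is {p}, finite with 1 element.

1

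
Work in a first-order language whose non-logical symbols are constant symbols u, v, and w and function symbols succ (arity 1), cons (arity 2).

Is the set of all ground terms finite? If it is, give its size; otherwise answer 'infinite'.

infinite

The signature has at least one function symbol (succ, arity 1) and at least one constant (u).
Iterating succ gives infinitely many distinct ground terms: u, succ(u), succ(succ(u)), ...
So the Herbrand universe is infinite.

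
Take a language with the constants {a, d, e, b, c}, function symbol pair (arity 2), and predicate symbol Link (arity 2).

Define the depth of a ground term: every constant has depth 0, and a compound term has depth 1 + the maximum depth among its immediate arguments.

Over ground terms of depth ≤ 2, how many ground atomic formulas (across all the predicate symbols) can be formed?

819025

First count ground terms of depth ≤ 2.
Write N_k for the number of ground terms of depth ≤ k. A term of depth ≤ k is either a constant or a function symbol applied to arguments of depth ≤ k−1, so N_k = 5 + N_{k-1}^2.
N_0 = 5
N_1 = 5 + 5^2 = 30
N_2 = 5 + 30^2 = 905
So |H| = 905.
For each predicate symbol, the number of ground atoms is |H| raised to its arity; summing:
  Link: 905^2 = 819025
Total ground atoms: 819025.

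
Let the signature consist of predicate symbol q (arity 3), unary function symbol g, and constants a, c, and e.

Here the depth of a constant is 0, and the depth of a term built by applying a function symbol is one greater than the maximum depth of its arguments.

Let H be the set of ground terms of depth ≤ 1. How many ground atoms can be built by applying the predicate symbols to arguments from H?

First count ground terms of depth ≤ 1.
If N_k denotes the number of depth-≤k ground terms, the 3 constants give N_0 = 3, and each function symbol of arity r contributes N_{k-1}^r new terms at level k: N_k = 3 + N_{k-1}.
N_0 = 3
N_1 = 3 + 3 = 6
So |H| = 6.
Each predicate of arity r yields |H|^r ground atoms (one per choice of an r-tuple from H):
  q: 6^3 = 216
Total ground atoms: 216.

216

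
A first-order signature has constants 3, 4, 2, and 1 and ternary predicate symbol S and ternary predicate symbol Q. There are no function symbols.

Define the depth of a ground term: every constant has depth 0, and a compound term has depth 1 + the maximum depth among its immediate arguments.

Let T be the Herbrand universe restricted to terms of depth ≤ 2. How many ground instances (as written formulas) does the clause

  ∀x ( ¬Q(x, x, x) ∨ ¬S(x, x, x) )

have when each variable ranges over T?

4

Ground terms of depth ≤ 2:
  With no function symbols every ground term is a constant, so there are exactly 4 ground terms at every depth bound.
  N_0 = 4
  N_1 = 4
  N_2 = 4
So there are 4 ground terms available for substitution.
There is 1 variable to instantiate (x),  occurring in at least one literal, so different choices give different ground instances.
Number of ground instances = 4.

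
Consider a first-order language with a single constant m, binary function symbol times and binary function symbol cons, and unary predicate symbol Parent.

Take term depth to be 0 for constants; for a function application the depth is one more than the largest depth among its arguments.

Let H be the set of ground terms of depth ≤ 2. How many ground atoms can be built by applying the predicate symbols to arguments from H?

First count ground terms of depth ≤ 2.
If N_k denotes the number of depth-≤k ground terms, the 1 constant gives N_0 = 1, and each function symbol of arity r contributes N_{k-1}^r new terms at level k: N_k = 1 + N_{k-1}^2 + N_{k-1}^2.
N_0 = 1
N_1 = 1 + 1^2 + 1^2 = 3
N_2 = 1 + 3^2 + 3^2 = 19
So |H| = 19.
Ground atoms are formed by filling each argument slot of a predicate with a term from H, so an r-ary predicate gives |H|^r atoms:
  Parent: 19
Total ground atoms: 19.

19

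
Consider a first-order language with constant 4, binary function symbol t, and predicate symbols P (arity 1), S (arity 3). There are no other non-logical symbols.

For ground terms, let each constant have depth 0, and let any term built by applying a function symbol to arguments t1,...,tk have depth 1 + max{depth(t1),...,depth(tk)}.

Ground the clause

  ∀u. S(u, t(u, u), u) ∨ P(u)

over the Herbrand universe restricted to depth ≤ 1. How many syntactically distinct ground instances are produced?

Ground terms of depth ≤ 1:
  If N_k denotes the number of depth-≤k ground terms, the 1 constant gives N_0 = 1, and each function symbol of arity r contributes N_{k-1}^r new terms at level k: N_k = 1 + N_{k-1}^2.
  N_0 = 1
  N_1 = 1 + 1^2 = 2
So there are 2 ground terms available for substitution.
There is 1 variable to instantiate (u),  occurring in at least one literal, so different choices give different ground instances.
Number of ground instances = 2.

2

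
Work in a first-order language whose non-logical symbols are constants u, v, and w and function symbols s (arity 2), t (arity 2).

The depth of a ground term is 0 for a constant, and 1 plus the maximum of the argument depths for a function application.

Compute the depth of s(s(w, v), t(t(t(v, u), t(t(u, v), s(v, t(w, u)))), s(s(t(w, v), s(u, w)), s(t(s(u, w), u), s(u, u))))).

depth(s(w, v)) = 1 + max(0, 0) = 1
depth(t(v, u)) = 1 + max(0, 0) = 1
depth(t(u, v)) = 1 + max(0, 0) = 1
depth(t(w, u)) = 1 + max(0, 0) = 1
depth(s(v, t(w, u))) = 1 + max(0, 1) = 2
depth(t(t(u, v), s(v, t(w, u)))) = 1 + max(1, 2) = 3
depth(t(t(v, u), t(t(u, v), s(v, t(w, u))))) = 1 + max(1, 3) = 4
depth(t(w, v)) = 1 + max(0, 0) = 1
depth(s(u, w)) = 1 + max(0, 0) = 1
depth(s(t(w, v), s(u, w))) = 1 + max(1, 1) = 2
depth(t(s(u, w), u)) = 1 + max(1, 0) = 2
depth(s(u, u)) = 1 + max(0, 0) = 1
depth(s(t(s(u, w), u), s(u, u))) = 1 + max(2, 1) = 3
depth(s(s(t(w, v), s(u, w)), s(t(s(u, w), u), s(u, u)))) = 1 + max(2, 3) = 4
depth(t(t(t(v, u), t(t(u, v), s(v, t(w, u)))), s(s(t(w, v), s(u, w)), s(t(s(u, w), u), s(u, u))))) = 1 + max(4, 4) = 5
depth(s(s(w, v), t(t(t(v, u), t(t(u, v), s(v, t(w, u)))), s(s(t(w, v), s(u, w)), s(t(s(u, w), u), s(u, u)))))) = 1 + max(1, 5) = 6

6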